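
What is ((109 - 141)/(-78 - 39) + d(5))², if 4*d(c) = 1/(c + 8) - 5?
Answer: 12544/13689 ≈ 0.91636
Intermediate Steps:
d(c) = -5/4 + 1/(4*(8 + c)) (d(c) = (1/(c + 8) - 5)/4 = (1/(8 + c) - 5)/4 = (-5 + 1/(8 + c))/4 = -5/4 + 1/(4*(8 + c)))
((109 - 141)/(-78 - 39) + d(5))² = ((109 - 141)/(-78 - 39) + (-39 - 5*5)/(4*(8 + 5)))² = (-32/(-117) + (¼)*(-39 - 25)/13)² = (-32*(-1/117) + (¼)*(1/13)*(-64))² = (32/117 - 16/13)² = (-112/117)² = 12544/13689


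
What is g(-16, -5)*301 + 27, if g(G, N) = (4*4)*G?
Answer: -77029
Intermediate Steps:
g(G, N) = 16*G
g(-16, -5)*301 + 27 = (16*(-16))*301 + 27 = -256*301 + 27 = -77056 + 27 = -77029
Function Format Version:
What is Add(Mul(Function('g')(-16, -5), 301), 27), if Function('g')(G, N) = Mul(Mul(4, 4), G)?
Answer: -77029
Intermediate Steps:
Function('g')(G, N) = Mul(16, G)
Add(Mul(Function('g')(-16, -5), 301), 27) = Add(Mul(Mul(16, -16), 301), 27) = Add(Mul(-256, 301), 27) = Add(-77056, 27) = -77029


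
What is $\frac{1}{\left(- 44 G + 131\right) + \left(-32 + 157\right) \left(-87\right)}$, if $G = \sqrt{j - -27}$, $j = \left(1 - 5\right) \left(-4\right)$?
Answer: $- \frac{1343}{14418786} + \frac{11 \sqrt{43}}{28837572} \approx -9.0641 \cdot 10^{-5}$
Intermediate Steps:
$j = 16$ ($j = \left(-4\right) \left(-4\right) = 16$)
$G = \sqrt{43}$ ($G = \sqrt{16 - -27} = \sqrt{16 + 27} = \sqrt{43} \approx 6.5574$)
$\frac{1}{\left(- 44 G + 131\right) + \left(-32 + 157\right) \left(-87\right)} = \frac{1}{\left(- 44 \sqrt{43} + 131\right) + \left(-32 + 157\right) \left(-87\right)} = \frac{1}{\left(131 - 44 \sqrt{43}\right) + 125 \left(-87\right)} = \frac{1}{\left(131 - 44 \sqrt{43}\right) - 10875} = \frac{1}{-10744 - 44 \sqrt{43}}$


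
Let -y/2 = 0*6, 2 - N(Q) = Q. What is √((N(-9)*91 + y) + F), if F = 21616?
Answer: 3*√2513 ≈ 150.39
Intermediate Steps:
N(Q) = 2 - Q
y = 0 (y = -0*6 = -2*0 = 0)
√((N(-9)*91 + y) + F) = √(((2 - 1*(-9))*91 + 0) + 21616) = √(((2 + 9)*91 + 0) + 21616) = √((11*91 + 0) + 21616) = √((1001 + 0) + 21616) = √(1001 + 21616) = √22617 = 3*√2513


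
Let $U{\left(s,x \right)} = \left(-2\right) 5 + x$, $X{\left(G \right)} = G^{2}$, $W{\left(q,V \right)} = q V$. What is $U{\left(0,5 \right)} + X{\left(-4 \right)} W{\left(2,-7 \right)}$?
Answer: $-229$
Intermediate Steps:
$W{\left(q,V \right)} = V q$
$U{\left(s,x \right)} = -10 + x$
$U{\left(0,5 \right)} + X{\left(-4 \right)} W{\left(2,-7 \right)} = \left(-10 + 5\right) + \left(-4\right)^{2} \left(\left(-7\right) 2\right) = -5 + 16 \left(-14\right) = -5 - 224 = -229$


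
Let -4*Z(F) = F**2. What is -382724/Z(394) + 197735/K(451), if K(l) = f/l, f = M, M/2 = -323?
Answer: -3460680584661/25070614 ≈ -1.3804e+5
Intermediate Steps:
Z(F) = -F**2/4
M = -646 (M = 2*(-323) = -646)
f = -646
K(l) = -646/l
-382724/Z(394) + 197735/K(451) = -382724/((-1/4*394**2)) + 197735/((-646/451)) = -382724/((-1/4*155236)) + 197735/((-646*1/451)) = -382724/(-38809) + 197735/(-646/451) = -382724*(-1/38809) + 197735*(-451/646) = 382724/38809 - 89178485/646 = -3460680584661/25070614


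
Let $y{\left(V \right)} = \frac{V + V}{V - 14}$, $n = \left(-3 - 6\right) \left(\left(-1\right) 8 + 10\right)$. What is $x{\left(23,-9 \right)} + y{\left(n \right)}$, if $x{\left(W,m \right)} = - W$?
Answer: $- \frac{175}{8} \approx -21.875$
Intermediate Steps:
$n = -18$ ($n = - 9 \left(-8 + 10\right) = \left(-9\right) 2 = -18$)
$y{\left(V \right)} = \frac{2 V}{-14 + V}$
$x{\left(23,-9 \right)} + y{\left(n \right)} = \left(-1\right) 23 + 2 \left(-18\right) \frac{1}{-14 - 18} = -23 + 2 \left(-18\right) \frac{1}{-32} = -23 + 2 \left(-18\right) \left(- \frac{1}{32}\right) = -23 + \frac{9}{8} = - \frac{175}{8}$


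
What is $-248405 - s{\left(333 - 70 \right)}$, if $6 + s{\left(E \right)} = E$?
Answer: $-248662$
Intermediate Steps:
$s{\left(E \right)} = -6 + E$
$-248405 - s{\left(333 - 70 \right)} = -248405 - \left(-6 + \left(333 - 70\right)\right) = -248405 - \left(-6 + 263\right) = -248405 - 257 = -248662$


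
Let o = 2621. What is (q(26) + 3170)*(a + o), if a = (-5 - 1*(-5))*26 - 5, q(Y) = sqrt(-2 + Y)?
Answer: 8292720 + 5232*sqrt(6) ≈ 8.3055e+6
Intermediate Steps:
a = -5 (a = (-5 + 5)*26 - 5 = 0*26 - 5 = 0 - 5 = -5)
(q(26) + 3170)*(a + o) = (sqrt(-2 + 26) + 3170)*(-5 + 2621) = (sqrt(24) + 3170)*2616 = (2*sqrt(6) + 3170)*2616 = (3170 + 2*sqrt(6))*2616 = 8292720 + 5232*sqrt(6)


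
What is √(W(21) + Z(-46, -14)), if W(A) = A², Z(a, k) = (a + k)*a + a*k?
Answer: √3845 ≈ 62.008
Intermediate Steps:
Z(a, k) = a*k + a*(a + k) (Z(a, k) = a*(a + k) + a*k = a*k + a*(a + k))
√(W(21) + Z(-46, -14)) = √(21² - 46*(-46 + 2*(-14))) = √(441 - 46*(-46 - 28)) = √(441 - 46*(-74)) = √(441 + 3404) = √3845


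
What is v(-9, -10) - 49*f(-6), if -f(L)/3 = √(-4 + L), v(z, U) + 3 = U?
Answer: -13 + 147*I*√10 ≈ -13.0 + 464.85*I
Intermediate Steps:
v(z, U) = -3 + U
f(L) = -3*√(-4 + L)
v(-9, -10) - 49*f(-6) = (-3 - 10) - (-147)*√(-4 - 6) = -13 - (-147)*√(-10) = -13 - (-147)*I*√10 = -13 + 147*I*√10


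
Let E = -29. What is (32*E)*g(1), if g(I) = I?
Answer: -928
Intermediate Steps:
(32*E)*g(1) = (32*(-29))*1 = -928*1 = -928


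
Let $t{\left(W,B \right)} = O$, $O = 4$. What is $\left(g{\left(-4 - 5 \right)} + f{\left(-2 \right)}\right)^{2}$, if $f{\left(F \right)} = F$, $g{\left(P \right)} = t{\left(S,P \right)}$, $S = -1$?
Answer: $4$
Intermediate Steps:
$t{\left(W,B \right)} = 4$
$g{\left(P \right)} = 4$
$\left(g{\left(-4 - 5 \right)} + f{\left(-2 \right)}\right)^{2} = \left(4 - 2\right)^{2} = 2^{2} = 4$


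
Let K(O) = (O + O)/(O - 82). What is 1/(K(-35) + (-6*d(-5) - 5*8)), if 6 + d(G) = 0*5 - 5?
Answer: 117/3112 ≈ 0.037596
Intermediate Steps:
d(G) = -11 (d(G) = -6 + (0*5 - 5) = -6 + (0 - 5) = -6 - 5 = -11)
K(O) = 2*O/(-82 + O) (K(O) = (2*O)/(-82 + O) = 2*O/(-82 + O))
1/(K(-35) + (-6*d(-5) - 5*8)) = 1/(2*(-35)/(-82 - 35) + (-6*(-11) - 5*8)) = 1/(2*(-35)/(-117) + (66 - 40)) = 1/(2*(-35)*(-1/117) + 26) = 1/(70/117 + 26) = 1/(3112/117) = 117/3112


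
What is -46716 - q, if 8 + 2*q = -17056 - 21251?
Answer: -55117/2 ≈ -27559.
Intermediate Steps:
q = -38315/2 (q = -4 + (-17056 - 21251)/2 = -4 + (½)*(-38307) = -4 - 38307/2 = -38315/2 ≈ -19158.)
-46716 - q = -46716 - 1*(-38315/2) = -46716 + 38315/2 = -55117/2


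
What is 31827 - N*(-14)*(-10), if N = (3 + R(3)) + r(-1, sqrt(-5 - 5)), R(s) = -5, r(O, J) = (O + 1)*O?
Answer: 32107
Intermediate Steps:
r(O, J) = O*(1 + O) (r(O, J) = (1 + O)*O = O*(1 + O))
N = -2 (N = (3 - 5) - (1 - 1) = -2 - 1*0 = -2 + 0 = -2)
31827 - N*(-14)*(-10) = 31827 - (-2*(-14))*(-10) = 31827 - 28*(-10) = 31827 - 1*(-280) = 31827 + 280 = 32107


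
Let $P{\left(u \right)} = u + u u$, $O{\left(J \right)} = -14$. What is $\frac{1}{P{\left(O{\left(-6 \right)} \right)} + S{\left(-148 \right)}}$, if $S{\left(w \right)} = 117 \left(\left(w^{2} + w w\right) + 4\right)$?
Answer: $\frac{1}{5126186} \approx 1.9508 \cdot 10^{-7}$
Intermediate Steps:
$S{\left(w \right)} = 468 + 234 w^{2}$ ($S{\left(w \right)} = 117 \left(\left(w^{2} + w^{2}\right) + 4\right) = 117 \left(2 w^{2} + 4\right) = 117 \left(4 + 2 w^{2}\right) = 468 + 234 w^{2}$)
$P{\left(u \right)} = u + u^{2}$
$\frac{1}{P{\left(O{\left(-6 \right)} \right)} + S{\left(-148 \right)}} = \frac{1}{- 14 \left(1 - 14\right) + \left(468 + 234 \left(-148\right)^{2}\right)} = \frac{1}{\left(-14\right) \left(-13\right) + \left(468 + 234 \cdot 21904\right)} = \frac{1}{182 + \left(468 + 5125536\right)} = \frac{1}{182 + 5126004} = \frac{1}{5126186}$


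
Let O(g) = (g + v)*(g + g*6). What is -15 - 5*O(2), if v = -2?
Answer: -15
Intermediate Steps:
O(g) = 7*g*(-2 + g) (O(g) = (g - 2)*(g + g*6) = (-2 + g)*(g + 6*g) = (-2 + g)*(7*g) = 7*g*(-2 + g))
-15 - 5*O(2) = -15 - 35*2*(-2 + 2) = -15 - 35*2*0 = -15 - 5*0 = -15 + 0 = -15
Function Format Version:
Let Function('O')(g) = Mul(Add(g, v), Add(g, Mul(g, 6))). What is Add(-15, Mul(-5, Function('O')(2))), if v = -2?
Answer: -15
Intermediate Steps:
Function('O')(g) = Mul(7, g, Add(-2, g)) (Function('O')(g) = Mul(Add(g, -2), Add(g, Mul(g, 6))) = Mul(Add(-2, g), Add(g, Mul(6, g))) = Mul(Add(-2, g), Mul(7, g)) = Mul(7, g, Add(-2, g)))
Add(-15, Mul(-5, Function('O')(2))) = Add(-15, Mul(-5, Mul(7, 2, Add(-2, 2)))) = Add(-15, Mul(-5, Mul(7, 2, 0))) = Add(-15, Mul(-5, 0)) = Add(-15, 0) = -15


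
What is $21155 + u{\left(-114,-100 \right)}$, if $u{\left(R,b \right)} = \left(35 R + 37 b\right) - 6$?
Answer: $13459$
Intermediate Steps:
$u{\left(R,b \right)} = -6 + 35 R + 37 b$
$21155 + u{\left(-114,-100 \right)} = 21155 + \left(-6 + 35 \left(-114\right) + 37 \left(-100\right)\right) = 21155 - 7696 = 13459$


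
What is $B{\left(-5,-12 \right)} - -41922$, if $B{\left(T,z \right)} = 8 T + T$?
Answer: $41877$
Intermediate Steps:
$B{\left(T,z \right)} = 9 T$
$B{\left(-5,-12 \right)} - -41922 = 9 \left(-5\right) - -41922 = -45 + 41922 = 41877$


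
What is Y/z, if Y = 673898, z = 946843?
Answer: 673898/946843 ≈ 0.71173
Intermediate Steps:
Y/z = 673898/946843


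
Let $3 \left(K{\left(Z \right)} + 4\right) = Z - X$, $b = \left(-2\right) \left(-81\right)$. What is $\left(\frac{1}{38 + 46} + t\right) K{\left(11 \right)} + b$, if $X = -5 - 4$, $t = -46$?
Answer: $\frac{2480}{63} \approx 39.365$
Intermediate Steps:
$X = -9$ ($X = -5 - 4 = -9$)
$b = 162$
$K{\left(Z \right)} = -1 + \frac{Z}{3}$ ($K{\left(Z \right)} = -4 + \frac{Z - -9}{3} = -4 + \frac{Z + 9}{3} = -4 + \frac{9 + Z}{3} = -4 + \left(3 + \frac{Z}{3}\right) = -1 + \frac{Z}{3}$)
$\left(\frac{1}{38 + 46} + t\right) K{\left(11 \right)} + b = \left(\frac{1}{38 + 46} - 46\right) \left(-1 + \frac{1}{3} \cdot 11\right) + 162 = \left(\frac{1}{84} - 46\right) \left(-1 + \frac{11}{3}\right) + 162 = \left(\frac{1}{84} - 46\right) \frac{8}{3} + 162 = \left(- \frac{3863}{84}\right) \frac{8}{3} + 162 = - \frac{7726}{63} + 162 = \frac{2480}{63}$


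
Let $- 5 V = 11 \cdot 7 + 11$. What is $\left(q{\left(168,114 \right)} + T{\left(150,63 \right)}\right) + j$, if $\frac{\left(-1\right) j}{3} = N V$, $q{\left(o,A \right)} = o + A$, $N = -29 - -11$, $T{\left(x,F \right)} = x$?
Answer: $- \frac{2592}{5} \approx -518.4$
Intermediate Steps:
$V = - \frac{88}{5}$ ($V = - \frac{11 \cdot 7 + 11}{5} = - \frac{77 + 11}{5} = \left(- \frac{1}{5}\right) 88 = - \frac{88}{5} \approx -17.6$)
$N = -18$ ($N = -29 + 11 = -18$)
$q{\left(o,A \right)} = A + o$
$j = - \frac{4752}{5}$ ($j = - 3 \left(\left(-18\right) \left(- \frac{88}{5}\right)\right) = \left(-3\right) \frac{1584}{5} = - \frac{4752}{5} \approx -950.4$)
$\left(q{\left(168,114 \right)} + T{\left(150,63 \right)}\right) + j = \left(\left(114 + 168\right) + 150\right) - \frac{4752}{5} = \left(282 + 150\right) - \frac{4752}{5} = 432 - \frac{4752}{5} = - \frac{2592}{5}$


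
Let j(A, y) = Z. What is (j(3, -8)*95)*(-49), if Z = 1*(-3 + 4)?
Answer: -4655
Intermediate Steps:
Z = 1 (Z = 1*1 = 1)
j(A, y) = 1
(j(3, -8)*95)*(-49) = (1*95)*(-49) = 95*(-49) = -4655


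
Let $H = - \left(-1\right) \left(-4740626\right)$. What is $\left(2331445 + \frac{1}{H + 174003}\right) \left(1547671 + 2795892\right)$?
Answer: $\frac{46245178419989073742}{4566623} \approx 1.0127 \cdot 10^{13}$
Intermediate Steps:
$H = -4740626$ ($H = \left(-1\right) 4740626 = -4740626$)
$\left(2331445 + \frac{1}{H + 174003}\right) \left(1547671 + 2795892\right) = \left(2331445 + \frac{1}{-4740626 + 174003}\right) \left(1547671 + 2795892\right) = \left(2331445 + \frac{1}{-4566623}\right) 4343563 = \left(2331445 - \frac{1}{4566623}\right) 4343563 = \frac{10646830360234}{4566623} \cdot 4343563 = \frac{46245178419989073742}{4566623}$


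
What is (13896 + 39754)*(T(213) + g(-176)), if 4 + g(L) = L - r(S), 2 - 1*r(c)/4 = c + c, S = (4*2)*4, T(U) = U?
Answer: 15075650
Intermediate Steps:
S = 32 (S = 8*4 = 32)
r(c) = 8 - 8*c (r(c) = 8 - 4*(c + c) = 8 - 8*c)
g(L) = 244 + L (g(L) = -4 + (L - (8 - 8*32)) = -4 + (L - (8 - 256)) = -4 + (L - 1*(-248)) = -4 + (L + 248) = -4 + (248 + L) = 244 + L)
(13896 + 39754)*(T(213) + g(-176)) = (13896 + 39754)*(213 + (244 - 176)) = 53650*(213 + 68) = 53650*281 = 15075650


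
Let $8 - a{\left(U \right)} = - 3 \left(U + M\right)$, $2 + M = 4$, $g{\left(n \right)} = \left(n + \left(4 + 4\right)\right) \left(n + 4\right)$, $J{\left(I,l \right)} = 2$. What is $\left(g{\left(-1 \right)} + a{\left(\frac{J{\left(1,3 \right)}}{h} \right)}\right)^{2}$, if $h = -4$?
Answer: $\frac{4489}{4} \approx 1122.3$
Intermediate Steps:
$g{\left(n \right)} = \left(4 + n\right) \left(8 + n\right)$ ($g{\left(n \right)} = \left(n + 8\right) \left(4 + n\right) = \left(8 + n\right) \left(4 + n\right) = \left(4 + n\right) \left(8 + n\right)$)
$M = 2$ ($M = -2 + 4 = 2$)
$a{\left(U \right)} = 14 + 3 U$ ($a{\left(U \right)} = 8 - - 3 \left(U + 2\right) = 8 - - 3 \left(2 + U\right) = 8 - \left(-6 - 3 U\right) = 8 + \left(6 + 3 U\right) = 14 + 3 U$)
$\left(g{\left(-1 \right)} + a{\left(\frac{J{\left(1,3 \right)}}{h} \right)}\right)^{2} = \left(\left(32 + \left(-1\right)^{2} + 12 \left(-1\right)\right) + \left(14 + 3 \frac{2}{-4}\right)\right)^{2} = \left(\left(32 + 1 - 12\right) + \left(14 + 3 \cdot 2 \left(- \frac{1}{4}\right)\right)\right)^{2} = \left(21 + \left(14 + 3 \left(- \frac{1}{2}\right)\right)\right)^{2} = \left(21 + \left(14 - \frac{3}{2}\right)\right)^{2} = \left(21 + \frac{25}{2}\right)^{2} = \left(\frac{67}{2}\right)^{2} = \frac{4489}{4}$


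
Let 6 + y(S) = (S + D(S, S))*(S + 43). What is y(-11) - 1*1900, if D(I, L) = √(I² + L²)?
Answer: -2258 + 352*√2 ≈ -1760.2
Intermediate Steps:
y(S) = -6 + (43 + S)*(S + √2*√(S²)) (y(S) = -6 + (S + √(S² + S²))*(S + 43) = -6 + (S + √(2*S²))*(43 + S) = -6 + (S + √2*√(S²))*(43 + S) = -6 + (43 + S)*(S + √2*√(S²)))
y(-11) - 1*1900 = (-6 + (-11)² + 43*(-11) + 43*√2*√((-11)²) - 11*√2*√((-11)²)) - 1*1900 = (-6 + 121 - 473 + 43*√2*√121 - 11*√2*√121) - 1900 = (-6 + 121 - 473 + 43*√2*11 - 11*√2*11) - 1900 = (-6 + 121 - 473 + 473*√2 - 121*√2) - 1900 = (-358 + 352*√2) - 1900 = -2258 + 352*√2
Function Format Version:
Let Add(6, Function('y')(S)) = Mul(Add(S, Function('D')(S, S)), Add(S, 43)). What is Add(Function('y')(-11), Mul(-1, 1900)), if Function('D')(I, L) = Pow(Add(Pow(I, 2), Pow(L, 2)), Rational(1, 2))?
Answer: Add(-2258, Mul(352, Pow(2, Rational(1, 2)))) ≈ -1760.2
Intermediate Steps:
Function('y')(S) = Add(-6, Mul(Add(43, S), Add(S, Mul(Pow(2, Rational(1, 2)), Pow(Pow(S, 2), Rational(1, 2)))))) (Function('y')(S) = Add(-6, Mul(Add(S, Pow(Add(Pow(S, 2), Pow(S, 2)), Rational(1, 2))), Add(S, 43))) = Add(-6, Mul(Add(S, Pow(Mul(2, Pow(S, 2)), Rational(1, 2))), Add(43, S))) = Add(-6, Mul(Add(S, Mul(Pow(2, Rational(1, 2)), Pow(Pow(S, 2), Rational(1, 2)))), Add(43, S))) = Add(-6, Mul(Add(43, S), Add(S, Mul(Pow(2, Rational(1, 2)), Pow(Pow(S, 2), Rational(1, 2)))))))
Add(Function('y')(-11), Mul(-1, 1900)) = Add(Add(-6, Pow(-11, 2), Mul(43, -11), Mul(43, Pow(2, Rational(1, 2)), Pow(Pow(-11, 2), Rational(1, 2))), Mul(-11, Pow(2, Rational(1, 2)), Pow(Pow(-11, 2), Rational(1, 2)))), Mul(-1, 1900)) = Add(Add(-6, 121, -473, Mul(43, Pow(2, Rational(1, 2)), Pow(121, Rational(1, 2))), Mul(-11, Pow(2, Rational(1, 2)), Pow(121, Rational(1, 2)))), -1900) = Add(Add(-6, 121, -473, Mul(43, Pow(2, Rational(1, 2)), 11), Mul(-11, Pow(2, Rational(1, 2)), 11)), -1900) = Add(Add(-6, 121, -473, Mul(473, Pow(2, Rational(1, 2))), Mul(-121, Pow(2, Rational(1, 2)))), -1900) = Add(Add(-358, Mul(352, Pow(2, Rational(1, 2)))), -1900) = Add(-2258, Mul(352, Pow(2, Rational(1, 2))))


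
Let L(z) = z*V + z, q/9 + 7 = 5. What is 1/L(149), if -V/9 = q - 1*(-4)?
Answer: 1/18923 ≈ 5.2846e-5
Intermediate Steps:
q = -18 (q = -63 + 9*5 = -63 + 45 = -18)
V = 126 (V = -9*(-18 - 1*(-4)) = -9*(-18 + 4) = -9*(-14) = 126)
L(z) = 127*z (L(z) = z*126 + z = 126*z + z = 127*z)
1/L(149) = 1/(127*149) = 1/18923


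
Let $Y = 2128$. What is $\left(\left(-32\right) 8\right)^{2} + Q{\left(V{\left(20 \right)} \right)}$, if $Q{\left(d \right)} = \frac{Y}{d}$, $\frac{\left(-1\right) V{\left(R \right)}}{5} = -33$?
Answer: $\frac{10815568}{165} \approx 65549.0$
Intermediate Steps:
$V{\left(R \right)} = 165$ ($V{\left(R \right)} = \left(-5\right) \left(-33\right) = 165$)
$Q{\left(d \right)} = \frac{2128}{d}$
$\left(\left(-32\right) 8\right)^{2} + Q{\left(V{\left(20 \right)} \right)} = \left(\left(-32\right) 8\right)^{2} + \frac{2128}{165} = \left(-256\right)^{2} + 2128 \cdot \frac{1}{165} = 65536 + \frac{2128}{165} = \frac{10815568}{165}$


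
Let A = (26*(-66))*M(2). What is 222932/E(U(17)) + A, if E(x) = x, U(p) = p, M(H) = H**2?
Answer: 106244/17 ≈ 6249.6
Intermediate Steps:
A = -6864 (A = (26*(-66))*2**2 = -1716*4 = -6864)
222932/E(U(17)) + A = 222932/17 - 6864 = 106244/17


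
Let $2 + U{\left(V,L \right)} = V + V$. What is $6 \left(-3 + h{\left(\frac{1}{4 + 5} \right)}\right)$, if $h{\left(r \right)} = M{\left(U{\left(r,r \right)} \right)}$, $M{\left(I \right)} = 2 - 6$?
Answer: $-42$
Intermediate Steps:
$U{\left(V,L \right)} = -2 + 2 V$ ($U{\left(V,L \right)} = -2 + \left(V + V\right) = -2 + 2 V$)
$M{\left(I \right)} = -4$ ($M{\left(I \right)} = 2 - 6 = -4$)
$h{\left(r \right)} = -4$
$6 \left(-3 + h{\left(\frac{1}{4 + 5} \right)}\right) = 6 \left(-3 - 4\right) = 6 \left(-7\right) = -42$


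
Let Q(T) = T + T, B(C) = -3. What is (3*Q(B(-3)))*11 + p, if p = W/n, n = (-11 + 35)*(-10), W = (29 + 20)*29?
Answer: -48941/240 ≈ -203.92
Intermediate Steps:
W = 1421 (W = 49*29 = 1421)
n = -240 (n = 24*(-10) = -240)
Q(T) = 2*T
p = -1421/240 (p = 1421/(-240) = 1421*(-1/240) = -1421/240 ≈ -5.9208)
(3*Q(B(-3)))*11 + p = (3*(2*(-3)))*11 - 1421/240 = (3*(-6))*11 - 1421/240 = -18*11 - 1421/240 = -198 - 1421/240 = -48941/240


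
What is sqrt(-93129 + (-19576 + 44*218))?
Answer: 9*I*sqrt(1273) ≈ 321.11*I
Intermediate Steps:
sqrt(-93129 + (-19576 + 44*218)) = sqrt(-93129 + (-19576 + 9592)) = sqrt(-93129 - 9984) = sqrt(-103113) = 9*I*sqrt(1273)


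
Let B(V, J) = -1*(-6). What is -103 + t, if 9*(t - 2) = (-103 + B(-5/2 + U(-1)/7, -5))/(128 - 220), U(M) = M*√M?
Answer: -83531/828 ≈ -100.88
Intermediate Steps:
U(M) = M^(3/2)
B(V, J) = 6
t = 1753/828 (t = 2 + ((-103 + 6)/(128 - 220))/9 = 2 + (-97/(-92))/9 = 2 + (-97*(-1/92))/9 = 2 + (⅑)*(97/92) = 2 + 97/828 = 1753/828 ≈ 2.1171)
-103 + t = -103 + 1753/828 = -83531/828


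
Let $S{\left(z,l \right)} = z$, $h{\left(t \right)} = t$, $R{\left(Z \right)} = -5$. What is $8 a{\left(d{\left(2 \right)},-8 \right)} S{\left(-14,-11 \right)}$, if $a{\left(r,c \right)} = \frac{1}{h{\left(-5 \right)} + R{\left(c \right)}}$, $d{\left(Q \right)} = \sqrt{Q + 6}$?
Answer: $\frac{56}{5} \approx 11.2$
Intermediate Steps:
$d{\left(Q \right)} = \sqrt{6 + Q}$
$a{\left(r,c \right)} = - \frac{1}{10}$ ($a{\left(r,c \right)} = \frac{1}{-5 - 5} = \frac{1}{-10} = - \frac{1}{10}$)
$8 a{\left(d{\left(2 \right)},-8 \right)} S{\left(-14,-11 \right)} = 8 \left(- \frac{1}{10}\right) \left(-14\right) = \left(- \frac{4}{5}\right) \left(-14\right) = \frac{56}{5}$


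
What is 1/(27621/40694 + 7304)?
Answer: 40694/297256597 ≈ 0.00013690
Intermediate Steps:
1/(27621/40694 + 7304) = 1/(297256597/40694) = 40694/297256597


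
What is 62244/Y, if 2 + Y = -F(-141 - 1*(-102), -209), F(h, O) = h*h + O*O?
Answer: -5187/3767 ≈ -1.3770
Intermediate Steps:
F(h, O) = O**2 + h**2 (F(h, O) = h**2 + O**2 = O**2 + h**2)
Y = -45204 (Y = -2 - ((-209)**2 + (-141 - 1*(-102))**2) = -2 - (43681 + (-141 + 102)**2) = -2 - (43681 + (-39)**2) = -2 - (43681 + 1521) = -2 - 1*45202 = -2 - 45202 = -45204)
62244/Y = 62244/(-45204) = 62244*(-1/45204) = -5187/3767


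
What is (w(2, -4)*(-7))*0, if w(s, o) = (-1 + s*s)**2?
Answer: 0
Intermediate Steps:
w(s, o) = (-1 + s**2)**2
(w(2, -4)*(-7))*0 = ((-1 + 2**2)**2*(-7))*0 = ((-1 + 4)**2*(-7))*0 = (3**2*(-7))*0 = (9*(-7))*0 = -63*0 = 0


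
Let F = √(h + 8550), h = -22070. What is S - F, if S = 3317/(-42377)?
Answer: -107/1367 - 52*I*√5 ≈ -0.078274 - 116.28*I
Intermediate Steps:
S = -107/1367 (S = 3317*(-1/42377) = -107/1367 ≈ -0.078274)
F = 52*I*√5 (F = √(-22070 + 8550) = √(-13520) = 52*I*√5 ≈ 116.28*I)
S - F = -107/1367 - 52*I*√5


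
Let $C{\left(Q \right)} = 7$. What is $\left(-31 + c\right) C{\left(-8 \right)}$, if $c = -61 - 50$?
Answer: $-994$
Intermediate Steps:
$c = -111$ ($c = -61 - 50 = -111$)
$\left(-31 + c\right) C{\left(-8 \right)} = \left(-31 - 111\right) 7 = \left(-142\right) 7 = -994$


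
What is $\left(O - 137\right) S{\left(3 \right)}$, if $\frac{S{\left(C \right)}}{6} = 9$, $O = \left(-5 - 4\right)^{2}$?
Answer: $-3024$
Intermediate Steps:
$O = 81$ ($O = \left(-9\right)^{2} = 81$)
$S{\left(C \right)} = 54$ ($S{\left(C \right)} = 6 \cdot 9 = 54$)
$\left(O - 137\right) S{\left(3 \right)} = \left(81 - 137\right) 54 = \left(-56\right) 54 = -3024$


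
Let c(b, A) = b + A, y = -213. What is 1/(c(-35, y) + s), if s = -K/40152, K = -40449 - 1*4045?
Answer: -20076/4956601 ≈ -0.0040504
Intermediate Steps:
K = -44494 (K = -40449 - 4045 = -44494)
c(b, A) = A + b
s = 22247/20076 (s = -1*(-44494)/40152 = 44494*(1/40152) = 22247/20076 ≈ 1.1081)
1/(c(-35, y) + s) = 1/((-213 - 35) + 22247/20076) = 1/(-248 + 22247/20076) = 1/(-4956601/20076) = -20076/4956601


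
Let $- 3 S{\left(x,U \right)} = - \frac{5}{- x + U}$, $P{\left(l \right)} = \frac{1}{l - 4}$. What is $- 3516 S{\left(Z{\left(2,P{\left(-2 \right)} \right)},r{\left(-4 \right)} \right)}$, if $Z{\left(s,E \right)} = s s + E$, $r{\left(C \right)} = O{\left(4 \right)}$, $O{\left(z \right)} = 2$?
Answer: $\frac{35160}{11} \approx 3196.4$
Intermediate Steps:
$r{\left(C \right)} = 2$
$P{\left(l \right)} = \frac{1}{-4 + l}$
$Z{\left(s,E \right)} = E + s^{2}$ ($Z{\left(s,E \right)} = s^{2} + E = E + s^{2}$)
$S{\left(x,U \right)} = \frac{5}{3 \left(U - x\right)}$ ($S{\left(x,U \right)} = - \frac{\left(-5\right) \frac{1}{- x + U}}{3} = - \frac{\left(-5\right) \frac{1}{U - x}}{3} = \frac{5}{3 \left(U - x\right)}$)
$- 3516 S{\left(Z{\left(2,P{\left(-2 \right)} \right)},r{\left(-4 \right)} \right)} = - 3516 \frac{5}{3 \left(2 - \left(\frac{1}{-4 - 2} + 2^{2}\right)\right)} = - 3516 \frac{5}{3 \left(2 - \left(\frac{1}{-6} + 4\right)\right)} = - 3516 \frac{5}{3 \left(2 - \left(- \frac{1}{6} + 4\right)\right)} = - 3516 \frac{5}{3 \left(2 - \frac{23}{6}\right)} = - 3516 \frac{5}{3 \left(- \frac{11}{6}\right)} = - 3516 \cdot \frac{5}{3} \left(- \frac{6}{11}\right) = \left(-3516\right) \left(- \frac{10}{11}\right) = \frac{35160}{11}$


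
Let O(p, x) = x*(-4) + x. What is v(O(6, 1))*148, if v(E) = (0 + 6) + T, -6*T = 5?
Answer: 2294/3 ≈ 764.67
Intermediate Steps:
O(p, x) = -3*x (O(p, x) = -4*x + x = -3*x)
T = -5/6 (T = -1/6*5 = -5/6 ≈ -0.83333)
v(E) = 31/6 (v(E) = (0 + 6) - 5/6 = 6 - 5/6 = 31/6)
v(O(6, 1))*148 = (31/6)*148 = 2294/3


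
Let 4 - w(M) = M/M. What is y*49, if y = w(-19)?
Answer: 147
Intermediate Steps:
w(M) = 3 (w(M) = 4 - M/M = 4 - 1*1 = 4 - 1 = 3)
y = 3
y*49 = 3*49 = 147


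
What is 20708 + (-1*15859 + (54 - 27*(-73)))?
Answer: 6874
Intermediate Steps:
20708 + (-1*15859 + (54 - 27*(-73))) = 20708 + (-15859 + (54 + 1971)) = 20708 + (-15859 + 2025) = 20708 - 13834 = 6874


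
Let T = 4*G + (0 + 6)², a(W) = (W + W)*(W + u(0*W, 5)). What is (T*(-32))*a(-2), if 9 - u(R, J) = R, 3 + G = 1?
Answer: 25088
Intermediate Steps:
G = -2 (G = -3 + 1 = -2)
u(R, J) = 9 - R
a(W) = 2*W*(9 + W) (a(W) = (W + W)*(W + (9 - 0*W)) = (2*W)*(W + (9 - 1*0)) = (2*W)*(W + (9 + 0)) = (2*W)*(W + 9) = (2*W)*(9 + W) = 2*W*(9 + W))
T = 28 (T = 4*(-2) + (0 + 6)² = -8 + 6² = -8 + 36 = 28)
(T*(-32))*a(-2) = (28*(-32))*(2*(-2)*(9 - 2)) = -1792*(-2)*7 = -896*(-28) = 25088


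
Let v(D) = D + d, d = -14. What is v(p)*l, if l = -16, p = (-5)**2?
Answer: -176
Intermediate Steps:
p = 25
v(D) = -14 + D (v(D) = D - 14 = -14 + D)
v(p)*l = (-14 + 25)*(-16) = 11*(-16) = -176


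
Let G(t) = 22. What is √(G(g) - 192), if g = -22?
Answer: I*√170 ≈ 13.038*I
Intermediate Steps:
√(G(g) - 192) = √(22 - 192) = √(-170) = I*√170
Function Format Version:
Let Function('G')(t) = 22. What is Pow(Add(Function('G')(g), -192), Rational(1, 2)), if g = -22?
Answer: Mul(I, Pow(170, Rational(1, 2))) ≈ Mul(13.038, I)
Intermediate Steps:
Pow(Add(Function('G')(g), -192), Rational(1, 2)) = Pow(Add(22, -192), Rational(1, 2)) = Pow(-170, Rational(1, 2)) = Mul(I, Pow(170, Rational(1, 2)))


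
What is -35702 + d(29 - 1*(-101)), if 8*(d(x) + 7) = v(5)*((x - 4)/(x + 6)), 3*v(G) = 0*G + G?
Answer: -19425591/544 ≈ -35709.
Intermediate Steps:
v(G) = G/3 (v(G) = (0*G + G)/3 = (0 + G)/3 = G/3)
d(x) = -7 + 5*(-4 + x)/(24*(6 + x)) (d(x) = -7 + (((⅓)*5)*((x - 4)/(x + 6)))/8 = -7 + (5*((-4 + x)/(6 + x))/3)/8 = -7 + (5*(-4 + x)/(3*(6 + x)))/8 = -7 + 5*(-4 + x)/(24*(6 + x)))
-35702 + d(29 - 1*(-101)) = -35702 + (-1028 - 163*(29 - 1*(-101)))/(24*(6 + (29 - 1*(-101)))) = -35702 + (-1028 - 163*(29 + 101))/(24*(6 + (29 + 101))) = -35702 + (-1028 - 163*130)/(24*(6 + 130)) = -35702 + (1/24)*(-1028 - 21190)/136 = -35702 + (1/24)*(1/136)*(-22218) = -35702 - 3703/544 = -19425591/544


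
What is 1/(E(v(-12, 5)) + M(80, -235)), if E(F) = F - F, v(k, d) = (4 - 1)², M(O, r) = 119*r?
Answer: -1/27965 ≈ -3.5759e-5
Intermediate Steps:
v(k, d) = 9 (v(k, d) = 3² = 9)
E(F) = 0
1/(E(v(-12, 5)) + M(80, -235)) = 1/(0 + 119*(-235)) = 1/(0 - 27965) = 1/(-27965) = -1/27965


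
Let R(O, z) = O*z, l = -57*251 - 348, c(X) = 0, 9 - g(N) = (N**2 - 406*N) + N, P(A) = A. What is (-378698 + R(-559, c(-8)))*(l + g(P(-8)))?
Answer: 6797629100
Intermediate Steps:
g(N) = 9 - N**2 + 405*N (g(N) = 9 - ((N**2 - 406*N) + N) = 9 - (N**2 - 405*N) = 9 + (-N**2 + 405*N) = 9 - N**2 + 405*N)
l = -14655 (l = -14307 - 348 = -14655)
(-378698 + R(-559, c(-8)))*(l + g(P(-8))) = (-378698 - 559*0)*(-14655 + (9 - 1*(-8)**2 + 405*(-8))) = (-378698 + 0)*(-14655 + (9 - 1*64 - 3240)) = -378698*(-14655 + (9 - 64 - 3240)) = -378698*(-14655 - 3295) = -378698*(-17950) = 6797629100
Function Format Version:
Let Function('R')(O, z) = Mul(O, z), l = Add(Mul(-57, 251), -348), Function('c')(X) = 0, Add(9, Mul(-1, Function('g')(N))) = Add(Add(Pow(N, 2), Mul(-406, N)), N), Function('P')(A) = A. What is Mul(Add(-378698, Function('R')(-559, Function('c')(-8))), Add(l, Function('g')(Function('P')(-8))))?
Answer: 6797629100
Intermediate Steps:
Function('g')(N) = Add(9, Mul(-1, Pow(N, 2)), Mul(405, N)) (Function('g')(N) = Add(9, Mul(-1, Add(Add(Pow(N, 2), Mul(-406, N)), N))) = Add(9, Mul(-1, Add(Pow(N, 2), Mul(-405, N)))) = Add(9, Add(Mul(-1, Pow(N, 2)), Mul(405, N))) = Add(9, Mul(-1, Pow(N, 2)), Mul(405, N)))
l = -14655 (l = Add(-14307, -348) = -14655)
Mul(Add(-378698, Function('R')(-559, Function('c')(-8))), Add(l, Function('g')(Function('P')(-8)))) = Mul(Add(-378698, Mul(-559, 0)), Add(-14655, Add(9, Mul(-1, Pow(-8, 2)), Mul(405, -8)))) = Mul(Add(-378698, 0), Add(-14655, Add(9, Mul(-1, 64), -3240))) = Mul(-378698, Add(-14655, Add(9, -64, -3240))) = Mul(-378698, Add(-14655, -3295)) = Mul(-378698, -17950) = 6797629100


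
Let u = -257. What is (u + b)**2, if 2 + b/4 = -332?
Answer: 2537649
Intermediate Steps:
b = -1336 (b = -8 + 4*(-332) = -8 - 1328 = -1336)
(u + b)**2 = (-257 - 1336)**2 = (-1593)**2 = 2537649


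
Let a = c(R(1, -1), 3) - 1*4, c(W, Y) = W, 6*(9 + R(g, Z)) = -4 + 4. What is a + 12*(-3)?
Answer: -49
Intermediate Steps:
R(g, Z) = -9 (R(g, Z) = -9 + (-4 + 4)/6 = -9 + (1/6)*0 = -9 + 0 = -9)
a = -13 (a = -9 - 1*4 = -9 - 4 = -13)
a + 12*(-3) = -13 + 12*(-3) = -13 - 36 = -49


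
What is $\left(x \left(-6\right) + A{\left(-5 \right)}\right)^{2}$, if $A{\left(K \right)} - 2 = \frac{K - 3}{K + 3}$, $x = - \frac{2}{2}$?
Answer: $144$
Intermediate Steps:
$x = -1$ ($x = \left(-2\right) \frac{1}{2} = -1$)
$A{\left(K \right)} = 2 + \frac{-3 + K}{3 + K}$ ($A{\left(K \right)} = 2 + \frac{K - 3}{K + 3} = 2 + \frac{-3 + K}{3 + K}$)
$\left(x \left(-6\right) + A{\left(-5 \right)}\right)^{2} = \left(\left(-1\right) \left(-6\right) + \frac{3 \left(1 - 5\right)}{3 - 5}\right)^{2} = \left(6 + 3 \frac{1}{-2} \left(-4\right)\right)^{2} = \left(6 + 3 \left(- \frac{1}{2}\right) \left(-4\right)\right)^{2} = \left(6 + 6\right)^{2} = 12^{2} = 144$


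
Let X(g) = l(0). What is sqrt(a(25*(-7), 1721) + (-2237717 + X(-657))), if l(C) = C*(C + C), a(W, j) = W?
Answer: 2*I*sqrt(559473) ≈ 1496.0*I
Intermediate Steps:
l(C) = 2*C**2 (l(C) = C*(2*C) = 2*C**2)
X(g) = 0 (X(g) = 2*0**2 = 2*0 = 0)
sqrt(a(25*(-7), 1721) + (-2237717 + X(-657))) = sqrt(25*(-7) + (-2237717 + 0)) = sqrt(-175 - 2237717) = sqrt(-2237892) = 2*I*sqrt(559473)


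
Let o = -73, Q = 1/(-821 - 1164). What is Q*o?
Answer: 73/1985 ≈ 0.036776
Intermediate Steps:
Q = -1/1985 (Q = 1/(-1985) = -1/1985 ≈ -0.00050378)
Q*o = -1/1985*(-73) = 73/1985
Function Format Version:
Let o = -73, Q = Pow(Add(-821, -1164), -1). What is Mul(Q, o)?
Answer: Rational(73, 1985) ≈ 0.036776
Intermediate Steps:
Q = Rational(-1, 1985) (Q = Pow(-1985, -1) = Rational(-1, 1985) ≈ -0.00050378)
Mul(Q, o) = Mul(Rational(-1, 1985), -73) = Rational(73, 1985)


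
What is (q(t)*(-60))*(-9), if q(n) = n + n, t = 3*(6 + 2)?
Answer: 25920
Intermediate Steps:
t = 24 (t = 3*8 = 24)
q(n) = 2*n
(q(t)*(-60))*(-9) = ((2*24)*(-60))*(-9) = (48*(-60))*(-9) = -2880*(-9) = 25920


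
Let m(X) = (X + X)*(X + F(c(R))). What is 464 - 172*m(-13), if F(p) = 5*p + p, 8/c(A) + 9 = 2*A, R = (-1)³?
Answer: -849048/11 ≈ -77186.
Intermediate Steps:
R = -1
c(A) = 8/(-9 + 2*A)
F(p) = 6*p
m(X) = 2*X*(-48/11 + X) (m(X) = (X + X)*(X + 6*(8/(-9 + 2*(-1)))) = (2*X)*(X + 6*(8/(-9 - 2))) = (2*X)*(X + 6*(8/(-11))) = (2*X)*(X + 6*(8*(-1/11))) = (2*X)*(X + 6*(-8/11)) = (2*X)*(X - 48/11) = (2*X)*(-48/11 + X) = 2*X*(-48/11 + X))
464 - 172*m(-13) = 464 - 344*(-13)*(-48 + 11*(-13))/11 = 464 - 344*(-13)*(-48 - 143)/11 = 464 - 344*(-13)*(-191)/11 = 464 - 172*4966/11 = 464 - 854152/11 = -849048/11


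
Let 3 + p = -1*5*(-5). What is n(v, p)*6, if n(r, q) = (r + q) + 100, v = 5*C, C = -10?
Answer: 432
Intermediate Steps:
v = -50 (v = 5*(-10) = -50)
p = 22 (p = -3 - 1*5*(-5) = -3 - 5*(-5) = -3 + 25 = 22)
n(r, q) = 100 + q + r (n(r, q) = (q + r) + 100 = 100 + q + r)
n(v, p)*6 = (100 + 22 - 50)*6 = 72*6 = 432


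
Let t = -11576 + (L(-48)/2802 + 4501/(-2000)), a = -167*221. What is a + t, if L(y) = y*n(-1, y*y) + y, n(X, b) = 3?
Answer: -45285287967/934000 ≈ -48485.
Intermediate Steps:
a = -36907
L(y) = 4*y (L(y) = y*3 + y = 3*y + y = 4*y)
t = -10814149967/934000 (t = -11576 + ((4*(-48))/2802 + 4501/(-2000)) = -11576 + (-192*1/2802 + 4501*(-1/2000)) = -11576 + (-32/467 - 4501/2000) = -11576 - 2165967/934000 = -10814149967/934000 ≈ -11578.)
a + t = -36907 - 10814149967/934000 = -45285287967/934000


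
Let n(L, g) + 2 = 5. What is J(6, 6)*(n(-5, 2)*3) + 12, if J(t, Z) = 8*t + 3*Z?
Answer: 606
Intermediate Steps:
n(L, g) = 3 (n(L, g) = -2 + 5 = 3)
J(t, Z) = 3*Z + 8*t
J(6, 6)*(n(-5, 2)*3) + 12 = (3*6 + 8*6)*(3*3) + 12 = (18 + 48)*9 + 12 = 66*9 + 12 = 594 + 12 = 606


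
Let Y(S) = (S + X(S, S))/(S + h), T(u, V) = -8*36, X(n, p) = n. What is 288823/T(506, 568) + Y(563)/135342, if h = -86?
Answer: -1035881867333/1032930144 ≈ -1002.9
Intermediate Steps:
T(u, V) = -288
Y(S) = 2*S/(-86 + S) (Y(S) = (S + S)/(S - 86) = (2*S)/(-86 + S) = 2*S/(-86 + S))
288823/T(506, 568) + Y(563)/135342 = 288823/(-288) + (2*563/(-86 + 563))/135342 = 288823*(-1/288) + (2*563/477)*(1/135342) = -288823/288 + (2*563*(1/477))*(1/135342) = -288823/288 + (1126/477)*(1/135342) = -288823/288 + 563/32279067 = -1035881867333/1032930144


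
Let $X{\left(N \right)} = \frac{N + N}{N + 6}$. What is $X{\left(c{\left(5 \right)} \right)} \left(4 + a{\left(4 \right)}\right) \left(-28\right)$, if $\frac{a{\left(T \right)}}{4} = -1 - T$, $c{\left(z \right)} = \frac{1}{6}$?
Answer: $\frac{896}{37} \approx 24.216$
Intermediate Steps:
$c{\left(z \right)} = \frac{1}{6}$
$X{\left(N \right)} = \frac{2 N}{6 + N}$
$a{\left(T \right)} = -4 - 4 T$ ($a{\left(T \right)} = 4 \left(-1 - T\right) = -4 - 4 T$)
$X{\left(c{\left(5 \right)} \right)} \left(4 + a{\left(4 \right)}\right) \left(-28\right) = 2 \cdot \frac{1}{6} \frac{1}{6 + \frac{1}{6}} \left(4 - 20\right) \left(-28\right) = 2 \cdot \frac{1}{6} \frac{1}{\frac{37}{6}} \left(4 - 20\right) \left(-28\right) = 2 \cdot \frac{1}{6} \cdot \frac{6}{37} \left(4 - 20\right) \left(-28\right) = \frac{2}{37} \left(-16\right) \left(-28\right) = \left(- \frac{32}{37}\right) \left(-28\right) = \frac{896}{37}$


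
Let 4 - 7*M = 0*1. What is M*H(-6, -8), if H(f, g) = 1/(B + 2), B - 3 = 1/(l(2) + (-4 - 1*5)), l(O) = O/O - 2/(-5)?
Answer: 152/1295 ≈ 0.11737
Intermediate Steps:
l(O) = 7/5 (l(O) = 1 - 2*(-⅕) = 1 + ⅖ = 7/5)
M = 4/7 (M = 4/7 - 0 = 4/7 - ⅐*0 = 4/7 + 0 = 4/7 ≈ 0.57143)
B = 109/38 (B = 3 + 1/(7/5 + (-4 - 1*5)) = 3 + 1/(7/5 + (-4 - 5)) = 3 + 1/(7/5 - 9) = 3 + 1/(-38/5) = 3 - 5/38 = 109/38 ≈ 2.8684)
H(f, g) = 38/185 (H(f, g) = 1/(109/38 + 2) = 1/(185/38) = 38/185)
M*H(-6, -8) = (4/7)*(38/185) = 152/1295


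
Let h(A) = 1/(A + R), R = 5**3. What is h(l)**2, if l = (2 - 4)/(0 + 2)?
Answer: 1/15376 ≈ 6.5036e-5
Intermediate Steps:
R = 125
l = -1 (l = -2/2 = -2*1/2 = -1)
h(A) = 1/(125 + A) (h(A) = 1/(A + 125) = 1/(125 + A))
h(l)**2 = (1/(125 - 1))**2 = (1/124)**2 = 1/15376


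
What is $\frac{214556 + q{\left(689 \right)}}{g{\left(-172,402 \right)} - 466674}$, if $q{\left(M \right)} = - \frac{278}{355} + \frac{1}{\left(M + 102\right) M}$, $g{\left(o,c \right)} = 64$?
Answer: $- \frac{41510994423253}{90277204103450} \approx -0.45982$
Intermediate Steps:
$q{\left(M \right)} = - \frac{278}{355} + \frac{1}{M \left(102 + M\right)}$ ($q{\left(M \right)} = \left(-278\right) \frac{1}{355} + \frac{1}{\left(102 + M\right) M} = - \frac{278}{355} + \frac{1}{M \left(102 + M\right)}$)
$\frac{214556 + q{\left(689 \right)}}{g{\left(-172,402 \right)} - 466674} = \frac{214556 + \frac{355 - 19537284 - 278 \cdot 689^{2}}{355 \cdot 689 \left(102 + 689\right)}}{64 - 466674} = \frac{214556 + \frac{1}{355} \cdot \frac{1}{689} \cdot \frac{1}{791} \left(355 - 19537284 - 131972438\right)}{-466610} = \left(214556 + \frac{1}{355} \cdot \frac{1}{689} \cdot \frac{1}{791} \left(355 - 19537284 - 131972438\right)\right) \left(- \frac{1}{466610}\right) = \left(214556 + \frac{1}{355} \cdot \frac{1}{689} \cdot \frac{1}{791} \left(-151509367\right)\right) \left(- \frac{1}{466610}\right) = \left(214556 - \frac{151509367}{193474645}\right) \left(- \frac{1}{466610}\right) = \frac{41510994423253}{193474645} \left(- \frac{1}{466610}\right) = - \frac{41510994423253}{90277204103450}$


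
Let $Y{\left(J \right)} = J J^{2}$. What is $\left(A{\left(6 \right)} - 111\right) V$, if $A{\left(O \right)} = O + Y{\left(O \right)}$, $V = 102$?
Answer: $11322$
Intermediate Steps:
$Y{\left(J \right)} = J^{3}$
$A{\left(O \right)} = O + O^{3}$
$\left(A{\left(6 \right)} - 111\right) V = \left(\left(6 + 6^{3}\right) - 111\right) 102 = \left(\left(6 + 216\right) - 111\right) 102 = \left(222 - 111\right) 102 = 111 \cdot 102 = 11322$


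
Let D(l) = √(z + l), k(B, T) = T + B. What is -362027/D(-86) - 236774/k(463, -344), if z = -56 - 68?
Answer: -236774/119 + 362027*I*√210/210 ≈ -1989.7 + 24982.0*I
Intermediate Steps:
z = -124
k(B, T) = B + T
D(l) = √(-124 + l)
-362027/D(-86) - 236774/k(463, -344) = -362027/√(-124 - 86) - 236774/(463 - 344) = -362027*(-I*√210/210) - 236774/119 = -362027*(-I*√210/210) - 236774*1/119 = -(-362027)*I*√210/210 - 236774/119 = 362027*I*√210/210 - 236774/119 = -236774/119 + 362027*I*√210/210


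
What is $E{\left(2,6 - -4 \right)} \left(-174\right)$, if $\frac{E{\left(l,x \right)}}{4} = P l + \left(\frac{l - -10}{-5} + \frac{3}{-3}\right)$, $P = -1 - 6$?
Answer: $\frac{60552}{5} \approx 12110.0$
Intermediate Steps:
$P = -7$ ($P = -1 - 6 = -7$)
$E{\left(l,x \right)} = -12 - \frac{144 l}{5}$ ($E{\left(l,x \right)} = 4 \left(- 7 l + \left(\frac{l - -10}{-5} + \frac{3}{-3}\right)\right) = 4 \left(- 7 l + \left(\left(l + 10\right) \left(- \frac{1}{5}\right) + 3 \left(- \frac{1}{3}\right)\right)\right) = 4 \left(- 7 l + \left(\left(10 + l\right) \left(- \frac{1}{5}\right) - 1\right)\right) = 4 \left(- 7 l - \left(3 + \frac{l}{5}\right)\right) = 4 \left(-3 - \frac{36 l}{5}\right) = -12 - \frac{144 l}{5}$)
$E{\left(2,6 - -4 \right)} \left(-174\right) = \left(-12 - \frac{288}{5}\right) \left(-174\right) = \left(- \frac{348}{5}\right) \left(-174\right) = \frac{60552}{5}$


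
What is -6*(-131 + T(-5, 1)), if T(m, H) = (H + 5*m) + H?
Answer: 924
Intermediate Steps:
T(m, H) = 2*H + 5*m
-6*(-131 + T(-5, 1)) = -6*(-131 + (2*1 + 5*(-5))) = -6*(-131 + (2 - 25)) = -6*(-131 - 23) = -6*(-154) = 924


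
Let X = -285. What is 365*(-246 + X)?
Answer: -193815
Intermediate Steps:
365*(-246 + X) = 365*(-246 - 285) = 365*(-531) = -193815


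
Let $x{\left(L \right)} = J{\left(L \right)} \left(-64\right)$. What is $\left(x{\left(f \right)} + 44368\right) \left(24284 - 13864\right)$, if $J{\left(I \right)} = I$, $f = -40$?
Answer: $488989760$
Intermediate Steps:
$x{\left(L \right)} = - 64 L$ ($x{\left(L \right)} = L \left(-64\right) = - 64 L$)
$\left(x{\left(f \right)} + 44368\right) \left(24284 - 13864\right) = \left(\left(-64\right) \left(-40\right) + 44368\right) \left(24284 - 13864\right) = \left(2560 + 44368\right) 10420 = 46928 \cdot 10420 = 488989760$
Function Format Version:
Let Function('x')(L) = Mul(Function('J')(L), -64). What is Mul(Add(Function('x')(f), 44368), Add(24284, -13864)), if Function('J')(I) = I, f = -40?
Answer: 488989760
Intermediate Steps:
Function('x')(L) = Mul(-64, L) (Function('x')(L) = Mul(L, -64) = Mul(-64, L))
Mul(Add(Function('x')(f), 44368), Add(24284, -13864)) = Mul(Add(Mul(-64, -40), 44368), Add(24284, -13864)) = Mul(Add(2560, 44368), 10420) = Mul(46928, 10420) = 488989760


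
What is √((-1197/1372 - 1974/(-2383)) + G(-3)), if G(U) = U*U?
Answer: √9968143809/33362 ≈ 2.9926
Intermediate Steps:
G(U) = U²
√((-1197/1372 - 1974/(-2383)) + G(-3)) = √((-1197/1372 - 1974/(-2383)) + (-3)²) = √((-1197*1/1372 - 1974*(-1/2383)) + 9) = √((-171/196 + 1974/2383) + 9) = √(-20589/467068 + 9) = √(4183023/467068) = √9968143809/33362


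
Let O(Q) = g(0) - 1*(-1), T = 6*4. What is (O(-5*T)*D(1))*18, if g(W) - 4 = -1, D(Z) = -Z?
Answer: -72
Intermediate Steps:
T = 24
g(W) = 3 (g(W) = 4 - 1 = 3)
O(Q) = 4 (O(Q) = 3 - 1*(-1) = 3 + 1 = 4)
(O(-5*T)*D(1))*18 = (4*(-1*1))*18 = (4*(-1))*18 = -4*18 = -72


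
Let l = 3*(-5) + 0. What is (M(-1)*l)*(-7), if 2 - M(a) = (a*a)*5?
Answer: -315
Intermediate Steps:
M(a) = 2 - 5*a**2 (M(a) = 2 - a*a*5 = 2 - a**2*5 = 2 - 5*a**2)
l = -15 (l = -15 + 0 = -15)
(M(-1)*l)*(-7) = ((2 - 5*(-1)**2)*(-15))*(-7) = ((2 - 5*1)*(-15))*(-7) = ((2 - 5)*(-15))*(-7) = -3*(-15)*(-7) = 45*(-7) = -315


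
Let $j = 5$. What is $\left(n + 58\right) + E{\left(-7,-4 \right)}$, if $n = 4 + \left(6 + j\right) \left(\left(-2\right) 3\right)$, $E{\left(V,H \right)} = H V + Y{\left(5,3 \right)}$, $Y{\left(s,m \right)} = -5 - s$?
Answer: $14$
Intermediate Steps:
$E{\left(V,H \right)} = -10 + H V$ ($E{\left(V,H \right)} = H V - 10 = -10 + H V$)
$n = -62$ ($n = 4 + \left(6 + 5\right) \left(\left(-2\right) 3\right) = 4 + 11 \left(-6\right) = 4 - 66 = -62$)
$\left(n + 58\right) + E{\left(-7,-4 \right)} = \left(-62 + 58\right) - -18 = -4 + \left(-10 + 28\right) = -4 + 18 = 14$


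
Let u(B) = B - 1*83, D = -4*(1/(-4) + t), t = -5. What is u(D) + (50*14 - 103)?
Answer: 535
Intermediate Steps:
D = 21 (D = -4*(1/(-4) - 5) = -4*(-¼ - 5) = -4*(-21/4) = 21)
u(B) = -83 + B (u(B) = B - 83 = -83 + B)
u(D) + (50*14 - 103) = (-83 + 21) + (50*14 - 103) = -62 + (700 - 103) = -62 + 597 = 535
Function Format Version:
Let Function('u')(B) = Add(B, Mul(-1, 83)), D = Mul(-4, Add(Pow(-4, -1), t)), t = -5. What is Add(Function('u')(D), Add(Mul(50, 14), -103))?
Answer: 535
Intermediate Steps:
D = 21 (D = Mul(-4, Add(Pow(-4, -1), -5)) = Mul(-4, Add(Rational(-1, 4), -5)) = Mul(-4, Rational(-21, 4)) = 21)
Function('u')(B) = Add(-83, B) (Function('u')(B) = Add(B, -83) = Add(-83, B))
Add(Function('u')(D), Add(Mul(50, 14), -103)) = Add(Add(-83, 21), Add(Mul(50, 14), -103)) = Add(-62, Add(700, -103)) = Add(-62, 597) = 535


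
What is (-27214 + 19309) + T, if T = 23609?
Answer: 15704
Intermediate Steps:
(-27214 + 19309) + T = (-27214 + 19309) + 23609 = -7905 + 23609 = 15704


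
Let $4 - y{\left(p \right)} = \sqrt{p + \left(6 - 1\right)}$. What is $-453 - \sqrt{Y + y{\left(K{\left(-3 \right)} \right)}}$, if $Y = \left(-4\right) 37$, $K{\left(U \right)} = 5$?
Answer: $-453 - i \sqrt{144 + \sqrt{10}} \approx -453.0 - 12.131 i$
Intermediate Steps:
$y{\left(p \right)} = 4 - \sqrt{5 + p}$ ($y{\left(p \right)} = 4 - \sqrt{p + \left(6 - 1\right)} = 4 - \sqrt{p + 5} = 4 - \sqrt{5 + p}$)
$Y = -148$
$-453 - \sqrt{Y + y{\left(K{\left(-3 \right)} \right)}} = -453 - \sqrt{-148 + \left(4 - \sqrt{5 + 5}\right)} = -453 - \sqrt{-148 + \left(4 - \sqrt{10}\right)} = -453 - \sqrt{-144 - \sqrt{10}}$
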